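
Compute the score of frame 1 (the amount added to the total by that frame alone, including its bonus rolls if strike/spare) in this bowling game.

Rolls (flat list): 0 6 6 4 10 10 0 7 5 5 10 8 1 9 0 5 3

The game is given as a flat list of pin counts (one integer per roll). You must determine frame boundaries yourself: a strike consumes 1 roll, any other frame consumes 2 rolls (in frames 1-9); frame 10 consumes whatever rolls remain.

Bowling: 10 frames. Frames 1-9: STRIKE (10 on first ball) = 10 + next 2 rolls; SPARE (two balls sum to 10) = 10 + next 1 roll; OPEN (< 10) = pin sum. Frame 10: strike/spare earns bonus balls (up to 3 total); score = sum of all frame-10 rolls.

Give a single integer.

Answer: 6

Derivation:
Frame 1: OPEN (0+6=6). Cumulative: 6
Frame 2: SPARE (6+4=10). 10 + next roll (10) = 20. Cumulative: 26
Frame 3: STRIKE. 10 + next two rolls (10+0) = 20. Cumulative: 46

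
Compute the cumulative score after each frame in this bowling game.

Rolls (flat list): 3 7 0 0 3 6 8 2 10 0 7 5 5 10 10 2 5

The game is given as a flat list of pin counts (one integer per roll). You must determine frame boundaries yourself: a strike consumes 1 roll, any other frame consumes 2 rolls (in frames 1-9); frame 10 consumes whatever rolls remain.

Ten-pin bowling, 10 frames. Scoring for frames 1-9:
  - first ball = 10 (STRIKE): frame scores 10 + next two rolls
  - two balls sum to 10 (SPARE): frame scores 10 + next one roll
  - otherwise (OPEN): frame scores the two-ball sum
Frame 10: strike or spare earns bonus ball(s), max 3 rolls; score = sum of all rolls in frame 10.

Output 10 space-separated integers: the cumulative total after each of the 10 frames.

Frame 1: SPARE (3+7=10). 10 + next roll (0) = 10. Cumulative: 10
Frame 2: OPEN (0+0=0). Cumulative: 10
Frame 3: OPEN (3+6=9). Cumulative: 19
Frame 4: SPARE (8+2=10). 10 + next roll (10) = 20. Cumulative: 39
Frame 5: STRIKE. 10 + next two rolls (0+7) = 17. Cumulative: 56
Frame 6: OPEN (0+7=7). Cumulative: 63
Frame 7: SPARE (5+5=10). 10 + next roll (10) = 20. Cumulative: 83
Frame 8: STRIKE. 10 + next two rolls (10+2) = 22. Cumulative: 105
Frame 9: STRIKE. 10 + next two rolls (2+5) = 17. Cumulative: 122
Frame 10: OPEN. Sum of all frame-10 rolls (2+5) = 7. Cumulative: 129

Answer: 10 10 19 39 56 63 83 105 122 129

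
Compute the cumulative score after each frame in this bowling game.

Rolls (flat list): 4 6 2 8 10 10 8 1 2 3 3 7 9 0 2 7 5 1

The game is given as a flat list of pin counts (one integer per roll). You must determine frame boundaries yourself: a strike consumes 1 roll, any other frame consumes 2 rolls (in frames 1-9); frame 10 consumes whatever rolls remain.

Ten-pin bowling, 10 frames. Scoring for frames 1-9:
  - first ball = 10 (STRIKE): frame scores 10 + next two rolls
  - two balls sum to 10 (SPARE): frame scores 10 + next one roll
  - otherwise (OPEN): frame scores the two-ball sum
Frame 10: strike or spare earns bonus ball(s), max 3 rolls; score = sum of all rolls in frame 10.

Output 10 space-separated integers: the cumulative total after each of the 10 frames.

Frame 1: SPARE (4+6=10). 10 + next roll (2) = 12. Cumulative: 12
Frame 2: SPARE (2+8=10). 10 + next roll (10) = 20. Cumulative: 32
Frame 3: STRIKE. 10 + next two rolls (10+8) = 28. Cumulative: 60
Frame 4: STRIKE. 10 + next two rolls (8+1) = 19. Cumulative: 79
Frame 5: OPEN (8+1=9). Cumulative: 88
Frame 6: OPEN (2+3=5). Cumulative: 93
Frame 7: SPARE (3+7=10). 10 + next roll (9) = 19. Cumulative: 112
Frame 8: OPEN (9+0=9). Cumulative: 121
Frame 9: OPEN (2+7=9). Cumulative: 130
Frame 10: OPEN. Sum of all frame-10 rolls (5+1) = 6. Cumulative: 136

Answer: 12 32 60 79 88 93 112 121 130 136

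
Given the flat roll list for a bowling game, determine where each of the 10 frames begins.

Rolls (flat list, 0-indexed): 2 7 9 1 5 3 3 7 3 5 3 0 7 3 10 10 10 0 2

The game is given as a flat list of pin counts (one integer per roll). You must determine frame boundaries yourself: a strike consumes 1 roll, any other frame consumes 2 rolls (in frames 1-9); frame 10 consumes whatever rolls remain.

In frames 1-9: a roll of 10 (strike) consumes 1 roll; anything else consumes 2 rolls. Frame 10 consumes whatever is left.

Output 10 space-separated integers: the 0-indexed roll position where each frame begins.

Frame 1 starts at roll index 0: rolls=2,7 (sum=9), consumes 2 rolls
Frame 2 starts at roll index 2: rolls=9,1 (sum=10), consumes 2 rolls
Frame 3 starts at roll index 4: rolls=5,3 (sum=8), consumes 2 rolls
Frame 4 starts at roll index 6: rolls=3,7 (sum=10), consumes 2 rolls
Frame 5 starts at roll index 8: rolls=3,5 (sum=8), consumes 2 rolls
Frame 6 starts at roll index 10: rolls=3,0 (sum=3), consumes 2 rolls
Frame 7 starts at roll index 12: rolls=7,3 (sum=10), consumes 2 rolls
Frame 8 starts at roll index 14: roll=10 (strike), consumes 1 roll
Frame 9 starts at roll index 15: roll=10 (strike), consumes 1 roll
Frame 10 starts at roll index 16: 3 remaining rolls

Answer: 0 2 4 6 8 10 12 14 15 16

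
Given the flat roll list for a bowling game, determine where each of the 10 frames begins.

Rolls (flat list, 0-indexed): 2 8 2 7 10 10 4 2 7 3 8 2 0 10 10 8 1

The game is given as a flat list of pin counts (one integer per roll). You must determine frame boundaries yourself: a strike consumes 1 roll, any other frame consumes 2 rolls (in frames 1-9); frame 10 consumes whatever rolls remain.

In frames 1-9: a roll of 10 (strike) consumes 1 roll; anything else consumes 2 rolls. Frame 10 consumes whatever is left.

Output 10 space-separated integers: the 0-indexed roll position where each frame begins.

Answer: 0 2 4 5 6 8 10 12 14 15

Derivation:
Frame 1 starts at roll index 0: rolls=2,8 (sum=10), consumes 2 rolls
Frame 2 starts at roll index 2: rolls=2,7 (sum=9), consumes 2 rolls
Frame 3 starts at roll index 4: roll=10 (strike), consumes 1 roll
Frame 4 starts at roll index 5: roll=10 (strike), consumes 1 roll
Frame 5 starts at roll index 6: rolls=4,2 (sum=6), consumes 2 rolls
Frame 6 starts at roll index 8: rolls=7,3 (sum=10), consumes 2 rolls
Frame 7 starts at roll index 10: rolls=8,2 (sum=10), consumes 2 rolls
Frame 8 starts at roll index 12: rolls=0,10 (sum=10), consumes 2 rolls
Frame 9 starts at roll index 14: roll=10 (strike), consumes 1 roll
Frame 10 starts at roll index 15: 2 remaining rolls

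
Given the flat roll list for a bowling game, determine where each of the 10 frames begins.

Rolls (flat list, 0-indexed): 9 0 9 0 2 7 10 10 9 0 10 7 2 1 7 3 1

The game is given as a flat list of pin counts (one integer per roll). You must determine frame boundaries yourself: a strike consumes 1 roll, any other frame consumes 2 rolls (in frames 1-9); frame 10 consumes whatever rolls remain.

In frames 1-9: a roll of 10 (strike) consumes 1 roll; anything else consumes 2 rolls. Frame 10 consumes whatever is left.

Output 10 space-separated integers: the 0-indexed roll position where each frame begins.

Frame 1 starts at roll index 0: rolls=9,0 (sum=9), consumes 2 rolls
Frame 2 starts at roll index 2: rolls=9,0 (sum=9), consumes 2 rolls
Frame 3 starts at roll index 4: rolls=2,7 (sum=9), consumes 2 rolls
Frame 4 starts at roll index 6: roll=10 (strike), consumes 1 roll
Frame 5 starts at roll index 7: roll=10 (strike), consumes 1 roll
Frame 6 starts at roll index 8: rolls=9,0 (sum=9), consumes 2 rolls
Frame 7 starts at roll index 10: roll=10 (strike), consumes 1 roll
Frame 8 starts at roll index 11: rolls=7,2 (sum=9), consumes 2 rolls
Frame 9 starts at roll index 13: rolls=1,7 (sum=8), consumes 2 rolls
Frame 10 starts at roll index 15: 2 remaining rolls

Answer: 0 2 4 6 7 8 10 11 13 15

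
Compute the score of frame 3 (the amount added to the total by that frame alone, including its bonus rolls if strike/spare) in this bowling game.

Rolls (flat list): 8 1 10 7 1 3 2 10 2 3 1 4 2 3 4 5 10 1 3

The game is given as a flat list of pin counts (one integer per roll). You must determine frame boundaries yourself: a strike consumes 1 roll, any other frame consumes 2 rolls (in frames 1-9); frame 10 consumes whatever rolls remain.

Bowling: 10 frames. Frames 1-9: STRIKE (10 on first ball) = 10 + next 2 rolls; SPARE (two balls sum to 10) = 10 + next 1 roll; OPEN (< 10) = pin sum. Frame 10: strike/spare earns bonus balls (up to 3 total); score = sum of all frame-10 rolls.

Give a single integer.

Frame 1: OPEN (8+1=9). Cumulative: 9
Frame 2: STRIKE. 10 + next two rolls (7+1) = 18. Cumulative: 27
Frame 3: OPEN (7+1=8). Cumulative: 35
Frame 4: OPEN (3+2=5). Cumulative: 40
Frame 5: STRIKE. 10 + next two rolls (2+3) = 15. Cumulative: 55

Answer: 8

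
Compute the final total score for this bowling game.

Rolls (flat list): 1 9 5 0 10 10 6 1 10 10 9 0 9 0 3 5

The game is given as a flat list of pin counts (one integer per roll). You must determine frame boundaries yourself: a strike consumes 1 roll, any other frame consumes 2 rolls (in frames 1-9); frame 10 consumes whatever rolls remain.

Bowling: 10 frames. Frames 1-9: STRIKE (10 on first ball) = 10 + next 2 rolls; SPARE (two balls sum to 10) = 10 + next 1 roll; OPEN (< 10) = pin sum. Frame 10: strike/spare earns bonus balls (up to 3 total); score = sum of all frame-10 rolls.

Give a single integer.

Answer: 144

Derivation:
Frame 1: SPARE (1+9=10). 10 + next roll (5) = 15. Cumulative: 15
Frame 2: OPEN (5+0=5). Cumulative: 20
Frame 3: STRIKE. 10 + next two rolls (10+6) = 26. Cumulative: 46
Frame 4: STRIKE. 10 + next two rolls (6+1) = 17. Cumulative: 63
Frame 5: OPEN (6+1=7). Cumulative: 70
Frame 6: STRIKE. 10 + next two rolls (10+9) = 29. Cumulative: 99
Frame 7: STRIKE. 10 + next two rolls (9+0) = 19. Cumulative: 118
Frame 8: OPEN (9+0=9). Cumulative: 127
Frame 9: OPEN (9+0=9). Cumulative: 136
Frame 10: OPEN. Sum of all frame-10 rolls (3+5) = 8. Cumulative: 144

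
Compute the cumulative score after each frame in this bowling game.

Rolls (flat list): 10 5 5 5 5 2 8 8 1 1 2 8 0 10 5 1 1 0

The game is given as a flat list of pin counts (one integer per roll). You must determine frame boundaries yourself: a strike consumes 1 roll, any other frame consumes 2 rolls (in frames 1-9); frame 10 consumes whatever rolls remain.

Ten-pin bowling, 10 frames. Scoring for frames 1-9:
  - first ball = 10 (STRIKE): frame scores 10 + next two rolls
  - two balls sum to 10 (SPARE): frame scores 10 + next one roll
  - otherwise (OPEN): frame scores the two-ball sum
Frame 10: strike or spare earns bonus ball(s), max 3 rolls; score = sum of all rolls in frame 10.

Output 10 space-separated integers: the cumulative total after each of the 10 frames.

Answer: 20 35 47 65 74 77 85 101 107 108

Derivation:
Frame 1: STRIKE. 10 + next two rolls (5+5) = 20. Cumulative: 20
Frame 2: SPARE (5+5=10). 10 + next roll (5) = 15. Cumulative: 35
Frame 3: SPARE (5+5=10). 10 + next roll (2) = 12. Cumulative: 47
Frame 4: SPARE (2+8=10). 10 + next roll (8) = 18. Cumulative: 65
Frame 5: OPEN (8+1=9). Cumulative: 74
Frame 6: OPEN (1+2=3). Cumulative: 77
Frame 7: OPEN (8+0=8). Cumulative: 85
Frame 8: STRIKE. 10 + next two rolls (5+1) = 16. Cumulative: 101
Frame 9: OPEN (5+1=6). Cumulative: 107
Frame 10: OPEN. Sum of all frame-10 rolls (1+0) = 1. Cumulative: 108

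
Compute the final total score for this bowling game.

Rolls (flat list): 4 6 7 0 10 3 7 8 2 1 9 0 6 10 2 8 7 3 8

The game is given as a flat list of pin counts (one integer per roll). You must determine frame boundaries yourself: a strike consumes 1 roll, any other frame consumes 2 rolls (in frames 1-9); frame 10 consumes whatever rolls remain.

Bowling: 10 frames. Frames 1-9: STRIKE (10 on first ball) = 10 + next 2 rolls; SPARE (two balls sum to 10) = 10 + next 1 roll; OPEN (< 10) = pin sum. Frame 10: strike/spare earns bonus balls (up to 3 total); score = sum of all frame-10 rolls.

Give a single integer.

Answer: 144

Derivation:
Frame 1: SPARE (4+6=10). 10 + next roll (7) = 17. Cumulative: 17
Frame 2: OPEN (7+0=7). Cumulative: 24
Frame 3: STRIKE. 10 + next two rolls (3+7) = 20. Cumulative: 44
Frame 4: SPARE (3+7=10). 10 + next roll (8) = 18. Cumulative: 62
Frame 5: SPARE (8+2=10). 10 + next roll (1) = 11. Cumulative: 73
Frame 6: SPARE (1+9=10). 10 + next roll (0) = 10. Cumulative: 83
Frame 7: OPEN (0+6=6). Cumulative: 89
Frame 8: STRIKE. 10 + next two rolls (2+8) = 20. Cumulative: 109
Frame 9: SPARE (2+8=10). 10 + next roll (7) = 17. Cumulative: 126
Frame 10: SPARE. Sum of all frame-10 rolls (7+3+8) = 18. Cumulative: 144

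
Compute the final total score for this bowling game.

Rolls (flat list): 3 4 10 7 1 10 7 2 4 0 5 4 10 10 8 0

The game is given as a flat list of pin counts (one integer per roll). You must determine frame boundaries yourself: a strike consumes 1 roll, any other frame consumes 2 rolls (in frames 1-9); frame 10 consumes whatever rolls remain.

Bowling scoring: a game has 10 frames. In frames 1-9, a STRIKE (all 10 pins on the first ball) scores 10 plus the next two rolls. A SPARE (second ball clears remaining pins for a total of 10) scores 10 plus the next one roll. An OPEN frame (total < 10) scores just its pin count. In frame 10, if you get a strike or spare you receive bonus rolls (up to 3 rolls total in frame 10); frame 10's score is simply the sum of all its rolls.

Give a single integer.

Answer: 128

Derivation:
Frame 1: OPEN (3+4=7). Cumulative: 7
Frame 2: STRIKE. 10 + next two rolls (7+1) = 18. Cumulative: 25
Frame 3: OPEN (7+1=8). Cumulative: 33
Frame 4: STRIKE. 10 + next two rolls (7+2) = 19. Cumulative: 52
Frame 5: OPEN (7+2=9). Cumulative: 61
Frame 6: OPEN (4+0=4). Cumulative: 65
Frame 7: OPEN (5+4=9). Cumulative: 74
Frame 8: STRIKE. 10 + next two rolls (10+8) = 28. Cumulative: 102
Frame 9: STRIKE. 10 + next two rolls (8+0) = 18. Cumulative: 120
Frame 10: OPEN. Sum of all frame-10 rolls (8+0) = 8. Cumulative: 128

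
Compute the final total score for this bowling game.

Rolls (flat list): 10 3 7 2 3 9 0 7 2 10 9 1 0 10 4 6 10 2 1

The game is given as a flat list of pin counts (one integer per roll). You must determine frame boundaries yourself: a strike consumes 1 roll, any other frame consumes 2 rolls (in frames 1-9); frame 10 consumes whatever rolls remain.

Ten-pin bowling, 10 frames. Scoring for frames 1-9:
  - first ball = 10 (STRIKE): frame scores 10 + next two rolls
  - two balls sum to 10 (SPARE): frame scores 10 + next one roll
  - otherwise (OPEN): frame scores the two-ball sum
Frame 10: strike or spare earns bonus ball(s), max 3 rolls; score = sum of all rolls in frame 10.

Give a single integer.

Answer: 132

Derivation:
Frame 1: STRIKE. 10 + next two rolls (3+7) = 20. Cumulative: 20
Frame 2: SPARE (3+7=10). 10 + next roll (2) = 12. Cumulative: 32
Frame 3: OPEN (2+3=5). Cumulative: 37
Frame 4: OPEN (9+0=9). Cumulative: 46
Frame 5: OPEN (7+2=9). Cumulative: 55
Frame 6: STRIKE. 10 + next two rolls (9+1) = 20. Cumulative: 75
Frame 7: SPARE (9+1=10). 10 + next roll (0) = 10. Cumulative: 85
Frame 8: SPARE (0+10=10). 10 + next roll (4) = 14. Cumulative: 99
Frame 9: SPARE (4+6=10). 10 + next roll (10) = 20. Cumulative: 119
Frame 10: STRIKE. Sum of all frame-10 rolls (10+2+1) = 13. Cumulative: 132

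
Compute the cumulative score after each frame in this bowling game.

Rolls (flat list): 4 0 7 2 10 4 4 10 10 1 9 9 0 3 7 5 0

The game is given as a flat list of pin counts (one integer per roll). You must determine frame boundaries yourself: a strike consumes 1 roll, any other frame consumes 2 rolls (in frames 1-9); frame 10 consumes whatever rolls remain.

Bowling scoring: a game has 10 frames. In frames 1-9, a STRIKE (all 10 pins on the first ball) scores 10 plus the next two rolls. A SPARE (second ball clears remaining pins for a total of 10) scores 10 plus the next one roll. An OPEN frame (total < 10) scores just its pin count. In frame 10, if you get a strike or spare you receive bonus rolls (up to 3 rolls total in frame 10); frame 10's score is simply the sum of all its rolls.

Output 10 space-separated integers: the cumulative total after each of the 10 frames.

Answer: 4 13 31 39 60 80 99 108 123 128

Derivation:
Frame 1: OPEN (4+0=4). Cumulative: 4
Frame 2: OPEN (7+2=9). Cumulative: 13
Frame 3: STRIKE. 10 + next two rolls (4+4) = 18. Cumulative: 31
Frame 4: OPEN (4+4=8). Cumulative: 39
Frame 5: STRIKE. 10 + next two rolls (10+1) = 21. Cumulative: 60
Frame 6: STRIKE. 10 + next two rolls (1+9) = 20. Cumulative: 80
Frame 7: SPARE (1+9=10). 10 + next roll (9) = 19. Cumulative: 99
Frame 8: OPEN (9+0=9). Cumulative: 108
Frame 9: SPARE (3+7=10). 10 + next roll (5) = 15. Cumulative: 123
Frame 10: OPEN. Sum of all frame-10 rolls (5+0) = 5. Cumulative: 128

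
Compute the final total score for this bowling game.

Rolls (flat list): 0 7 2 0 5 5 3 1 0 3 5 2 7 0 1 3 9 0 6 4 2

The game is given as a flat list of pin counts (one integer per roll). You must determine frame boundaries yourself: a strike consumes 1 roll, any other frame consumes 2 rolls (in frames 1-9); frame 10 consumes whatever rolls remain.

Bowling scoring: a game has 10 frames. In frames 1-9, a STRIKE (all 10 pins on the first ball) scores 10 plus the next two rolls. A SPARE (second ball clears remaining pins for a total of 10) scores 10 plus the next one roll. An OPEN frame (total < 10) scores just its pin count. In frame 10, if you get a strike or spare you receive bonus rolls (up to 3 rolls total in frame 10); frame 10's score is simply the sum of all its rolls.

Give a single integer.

Frame 1: OPEN (0+7=7). Cumulative: 7
Frame 2: OPEN (2+0=2). Cumulative: 9
Frame 3: SPARE (5+5=10). 10 + next roll (3) = 13. Cumulative: 22
Frame 4: OPEN (3+1=4). Cumulative: 26
Frame 5: OPEN (0+3=3). Cumulative: 29
Frame 6: OPEN (5+2=7). Cumulative: 36
Frame 7: OPEN (7+0=7). Cumulative: 43
Frame 8: OPEN (1+3=4). Cumulative: 47
Frame 9: OPEN (9+0=9). Cumulative: 56
Frame 10: SPARE. Sum of all frame-10 rolls (6+4+2) = 12. Cumulative: 68

Answer: 68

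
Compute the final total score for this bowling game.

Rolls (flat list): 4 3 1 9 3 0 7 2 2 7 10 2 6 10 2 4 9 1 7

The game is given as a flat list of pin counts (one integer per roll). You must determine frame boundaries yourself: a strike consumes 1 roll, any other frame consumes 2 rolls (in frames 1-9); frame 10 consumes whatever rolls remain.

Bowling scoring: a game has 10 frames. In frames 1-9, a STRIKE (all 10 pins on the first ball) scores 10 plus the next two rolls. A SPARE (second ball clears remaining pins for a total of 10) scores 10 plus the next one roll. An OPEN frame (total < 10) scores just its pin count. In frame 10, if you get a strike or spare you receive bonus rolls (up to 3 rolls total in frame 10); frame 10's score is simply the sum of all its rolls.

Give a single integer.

Frame 1: OPEN (4+3=7). Cumulative: 7
Frame 2: SPARE (1+9=10). 10 + next roll (3) = 13. Cumulative: 20
Frame 3: OPEN (3+0=3). Cumulative: 23
Frame 4: OPEN (7+2=9). Cumulative: 32
Frame 5: OPEN (2+7=9). Cumulative: 41
Frame 6: STRIKE. 10 + next two rolls (2+6) = 18. Cumulative: 59
Frame 7: OPEN (2+6=8). Cumulative: 67
Frame 8: STRIKE. 10 + next two rolls (2+4) = 16. Cumulative: 83
Frame 9: OPEN (2+4=6). Cumulative: 89
Frame 10: SPARE. Sum of all frame-10 rolls (9+1+7) = 17. Cumulative: 106

Answer: 106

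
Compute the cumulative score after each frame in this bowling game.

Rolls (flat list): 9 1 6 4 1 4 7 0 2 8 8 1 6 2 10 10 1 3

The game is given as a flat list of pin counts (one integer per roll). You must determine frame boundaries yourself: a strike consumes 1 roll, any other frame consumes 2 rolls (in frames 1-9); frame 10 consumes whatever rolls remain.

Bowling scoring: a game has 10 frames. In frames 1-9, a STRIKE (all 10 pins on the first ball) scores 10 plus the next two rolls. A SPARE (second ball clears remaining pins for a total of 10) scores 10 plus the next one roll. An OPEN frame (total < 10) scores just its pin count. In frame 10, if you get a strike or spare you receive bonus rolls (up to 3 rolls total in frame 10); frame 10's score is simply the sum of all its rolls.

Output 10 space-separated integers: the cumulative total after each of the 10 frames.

Frame 1: SPARE (9+1=10). 10 + next roll (6) = 16. Cumulative: 16
Frame 2: SPARE (6+4=10). 10 + next roll (1) = 11. Cumulative: 27
Frame 3: OPEN (1+4=5). Cumulative: 32
Frame 4: OPEN (7+0=7). Cumulative: 39
Frame 5: SPARE (2+8=10). 10 + next roll (8) = 18. Cumulative: 57
Frame 6: OPEN (8+1=9). Cumulative: 66
Frame 7: OPEN (6+2=8). Cumulative: 74
Frame 8: STRIKE. 10 + next two rolls (10+1) = 21. Cumulative: 95
Frame 9: STRIKE. 10 + next two rolls (1+3) = 14. Cumulative: 109
Frame 10: OPEN. Sum of all frame-10 rolls (1+3) = 4. Cumulative: 113

Answer: 16 27 32 39 57 66 74 95 109 113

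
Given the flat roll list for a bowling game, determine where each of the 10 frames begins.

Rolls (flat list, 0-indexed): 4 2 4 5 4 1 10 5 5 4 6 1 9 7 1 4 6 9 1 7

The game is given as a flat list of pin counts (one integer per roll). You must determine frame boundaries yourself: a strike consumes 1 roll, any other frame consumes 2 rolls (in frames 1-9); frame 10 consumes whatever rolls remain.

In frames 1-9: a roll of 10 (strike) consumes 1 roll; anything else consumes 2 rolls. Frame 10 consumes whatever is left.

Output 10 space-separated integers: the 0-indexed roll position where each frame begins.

Answer: 0 2 4 6 7 9 11 13 15 17

Derivation:
Frame 1 starts at roll index 0: rolls=4,2 (sum=6), consumes 2 rolls
Frame 2 starts at roll index 2: rolls=4,5 (sum=9), consumes 2 rolls
Frame 3 starts at roll index 4: rolls=4,1 (sum=5), consumes 2 rolls
Frame 4 starts at roll index 6: roll=10 (strike), consumes 1 roll
Frame 5 starts at roll index 7: rolls=5,5 (sum=10), consumes 2 rolls
Frame 6 starts at roll index 9: rolls=4,6 (sum=10), consumes 2 rolls
Frame 7 starts at roll index 11: rolls=1,9 (sum=10), consumes 2 rolls
Frame 8 starts at roll index 13: rolls=7,1 (sum=8), consumes 2 rolls
Frame 9 starts at roll index 15: rolls=4,6 (sum=10), consumes 2 rolls
Frame 10 starts at roll index 17: 3 remaining rolls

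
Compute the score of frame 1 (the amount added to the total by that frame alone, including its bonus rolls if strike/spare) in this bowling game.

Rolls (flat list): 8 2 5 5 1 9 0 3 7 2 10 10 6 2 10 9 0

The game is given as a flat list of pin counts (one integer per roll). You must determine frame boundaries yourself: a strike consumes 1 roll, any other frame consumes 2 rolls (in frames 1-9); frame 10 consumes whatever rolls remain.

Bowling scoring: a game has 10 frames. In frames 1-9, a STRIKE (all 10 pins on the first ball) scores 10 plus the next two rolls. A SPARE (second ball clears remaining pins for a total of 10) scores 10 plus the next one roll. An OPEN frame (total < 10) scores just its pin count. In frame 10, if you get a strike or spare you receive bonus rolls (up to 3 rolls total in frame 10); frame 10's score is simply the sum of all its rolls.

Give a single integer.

Frame 1: SPARE (8+2=10). 10 + next roll (5) = 15. Cumulative: 15
Frame 2: SPARE (5+5=10). 10 + next roll (1) = 11. Cumulative: 26
Frame 3: SPARE (1+9=10). 10 + next roll (0) = 10. Cumulative: 36

Answer: 15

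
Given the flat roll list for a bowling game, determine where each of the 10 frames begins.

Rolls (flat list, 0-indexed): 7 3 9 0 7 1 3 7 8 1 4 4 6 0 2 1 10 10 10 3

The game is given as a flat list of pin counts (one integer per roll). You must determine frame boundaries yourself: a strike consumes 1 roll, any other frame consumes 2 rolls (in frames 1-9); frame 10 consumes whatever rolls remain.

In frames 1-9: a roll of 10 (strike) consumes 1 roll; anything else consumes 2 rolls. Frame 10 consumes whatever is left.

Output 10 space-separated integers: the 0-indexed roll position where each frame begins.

Frame 1 starts at roll index 0: rolls=7,3 (sum=10), consumes 2 rolls
Frame 2 starts at roll index 2: rolls=9,0 (sum=9), consumes 2 rolls
Frame 3 starts at roll index 4: rolls=7,1 (sum=8), consumes 2 rolls
Frame 4 starts at roll index 6: rolls=3,7 (sum=10), consumes 2 rolls
Frame 5 starts at roll index 8: rolls=8,1 (sum=9), consumes 2 rolls
Frame 6 starts at roll index 10: rolls=4,4 (sum=8), consumes 2 rolls
Frame 7 starts at roll index 12: rolls=6,0 (sum=6), consumes 2 rolls
Frame 8 starts at roll index 14: rolls=2,1 (sum=3), consumes 2 rolls
Frame 9 starts at roll index 16: roll=10 (strike), consumes 1 roll
Frame 10 starts at roll index 17: 3 remaining rolls

Answer: 0 2 4 6 8 10 12 14 16 17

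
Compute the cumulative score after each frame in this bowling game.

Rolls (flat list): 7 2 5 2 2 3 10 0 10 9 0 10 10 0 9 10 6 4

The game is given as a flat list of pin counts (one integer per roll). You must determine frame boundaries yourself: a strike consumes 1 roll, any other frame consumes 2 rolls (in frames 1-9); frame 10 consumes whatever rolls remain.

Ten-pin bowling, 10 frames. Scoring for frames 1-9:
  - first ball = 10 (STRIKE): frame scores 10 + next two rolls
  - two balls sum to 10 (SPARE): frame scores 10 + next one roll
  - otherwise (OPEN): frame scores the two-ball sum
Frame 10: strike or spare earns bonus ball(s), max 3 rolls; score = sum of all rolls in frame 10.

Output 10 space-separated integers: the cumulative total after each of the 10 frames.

Answer: 9 16 21 41 60 69 89 108 117 137

Derivation:
Frame 1: OPEN (7+2=9). Cumulative: 9
Frame 2: OPEN (5+2=7). Cumulative: 16
Frame 3: OPEN (2+3=5). Cumulative: 21
Frame 4: STRIKE. 10 + next two rolls (0+10) = 20. Cumulative: 41
Frame 5: SPARE (0+10=10). 10 + next roll (9) = 19. Cumulative: 60
Frame 6: OPEN (9+0=9). Cumulative: 69
Frame 7: STRIKE. 10 + next two rolls (10+0) = 20. Cumulative: 89
Frame 8: STRIKE. 10 + next two rolls (0+9) = 19. Cumulative: 108
Frame 9: OPEN (0+9=9). Cumulative: 117
Frame 10: STRIKE. Sum of all frame-10 rolls (10+6+4) = 20. Cumulative: 137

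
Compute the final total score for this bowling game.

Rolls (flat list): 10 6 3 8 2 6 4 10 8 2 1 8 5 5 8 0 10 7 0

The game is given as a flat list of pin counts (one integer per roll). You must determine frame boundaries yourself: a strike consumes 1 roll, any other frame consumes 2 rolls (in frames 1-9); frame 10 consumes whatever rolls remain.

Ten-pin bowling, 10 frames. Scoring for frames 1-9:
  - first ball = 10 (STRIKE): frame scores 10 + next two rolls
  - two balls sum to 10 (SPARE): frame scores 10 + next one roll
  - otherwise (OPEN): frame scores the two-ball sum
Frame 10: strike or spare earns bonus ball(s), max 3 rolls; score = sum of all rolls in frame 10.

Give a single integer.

Frame 1: STRIKE. 10 + next two rolls (6+3) = 19. Cumulative: 19
Frame 2: OPEN (6+3=9). Cumulative: 28
Frame 3: SPARE (8+2=10). 10 + next roll (6) = 16. Cumulative: 44
Frame 4: SPARE (6+4=10). 10 + next roll (10) = 20. Cumulative: 64
Frame 5: STRIKE. 10 + next two rolls (8+2) = 20. Cumulative: 84
Frame 6: SPARE (8+2=10). 10 + next roll (1) = 11. Cumulative: 95
Frame 7: OPEN (1+8=9). Cumulative: 104
Frame 8: SPARE (5+5=10). 10 + next roll (8) = 18. Cumulative: 122
Frame 9: OPEN (8+0=8). Cumulative: 130
Frame 10: STRIKE. Sum of all frame-10 rolls (10+7+0) = 17. Cumulative: 147

Answer: 147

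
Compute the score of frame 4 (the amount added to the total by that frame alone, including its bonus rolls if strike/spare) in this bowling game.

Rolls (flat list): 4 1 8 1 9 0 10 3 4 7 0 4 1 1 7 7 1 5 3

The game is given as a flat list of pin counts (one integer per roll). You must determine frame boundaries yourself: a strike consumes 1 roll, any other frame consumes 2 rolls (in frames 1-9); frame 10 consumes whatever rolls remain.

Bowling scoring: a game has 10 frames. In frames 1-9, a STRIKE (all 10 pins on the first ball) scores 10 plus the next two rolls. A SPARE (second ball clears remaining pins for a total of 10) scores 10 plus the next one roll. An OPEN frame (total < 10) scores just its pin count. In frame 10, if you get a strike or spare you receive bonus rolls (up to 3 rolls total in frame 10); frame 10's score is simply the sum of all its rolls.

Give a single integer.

Frame 1: OPEN (4+1=5). Cumulative: 5
Frame 2: OPEN (8+1=9). Cumulative: 14
Frame 3: OPEN (9+0=9). Cumulative: 23
Frame 4: STRIKE. 10 + next two rolls (3+4) = 17. Cumulative: 40
Frame 5: OPEN (3+4=7). Cumulative: 47
Frame 6: OPEN (7+0=7). Cumulative: 54

Answer: 17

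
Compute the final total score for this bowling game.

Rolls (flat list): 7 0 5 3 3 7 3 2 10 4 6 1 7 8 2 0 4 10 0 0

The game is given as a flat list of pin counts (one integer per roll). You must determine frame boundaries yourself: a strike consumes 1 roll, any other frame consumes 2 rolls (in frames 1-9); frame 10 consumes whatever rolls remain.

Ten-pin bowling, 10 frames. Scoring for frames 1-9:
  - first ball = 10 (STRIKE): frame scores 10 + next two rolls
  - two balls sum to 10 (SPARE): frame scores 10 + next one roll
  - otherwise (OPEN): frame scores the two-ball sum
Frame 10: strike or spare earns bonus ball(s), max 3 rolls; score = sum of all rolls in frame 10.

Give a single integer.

Frame 1: OPEN (7+0=7). Cumulative: 7
Frame 2: OPEN (5+3=8). Cumulative: 15
Frame 3: SPARE (3+7=10). 10 + next roll (3) = 13. Cumulative: 28
Frame 4: OPEN (3+2=5). Cumulative: 33
Frame 5: STRIKE. 10 + next two rolls (4+6) = 20. Cumulative: 53
Frame 6: SPARE (4+6=10). 10 + next roll (1) = 11. Cumulative: 64
Frame 7: OPEN (1+7=8). Cumulative: 72
Frame 8: SPARE (8+2=10). 10 + next roll (0) = 10. Cumulative: 82
Frame 9: OPEN (0+4=4). Cumulative: 86
Frame 10: STRIKE. Sum of all frame-10 rolls (10+0+0) = 10. Cumulative: 96

Answer: 96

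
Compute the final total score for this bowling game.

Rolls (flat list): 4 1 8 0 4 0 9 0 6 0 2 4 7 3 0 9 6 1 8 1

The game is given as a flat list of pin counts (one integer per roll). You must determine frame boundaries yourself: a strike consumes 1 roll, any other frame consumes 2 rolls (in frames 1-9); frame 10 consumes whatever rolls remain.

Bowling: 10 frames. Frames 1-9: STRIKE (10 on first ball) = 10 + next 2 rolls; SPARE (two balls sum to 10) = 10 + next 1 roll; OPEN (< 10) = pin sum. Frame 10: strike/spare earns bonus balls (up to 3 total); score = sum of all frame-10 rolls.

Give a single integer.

Frame 1: OPEN (4+1=5). Cumulative: 5
Frame 2: OPEN (8+0=8). Cumulative: 13
Frame 3: OPEN (4+0=4). Cumulative: 17
Frame 4: OPEN (9+0=9). Cumulative: 26
Frame 5: OPEN (6+0=6). Cumulative: 32
Frame 6: OPEN (2+4=6). Cumulative: 38
Frame 7: SPARE (7+3=10). 10 + next roll (0) = 10. Cumulative: 48
Frame 8: OPEN (0+9=9). Cumulative: 57
Frame 9: OPEN (6+1=7). Cumulative: 64
Frame 10: OPEN. Sum of all frame-10 rolls (8+1) = 9. Cumulative: 73

Answer: 73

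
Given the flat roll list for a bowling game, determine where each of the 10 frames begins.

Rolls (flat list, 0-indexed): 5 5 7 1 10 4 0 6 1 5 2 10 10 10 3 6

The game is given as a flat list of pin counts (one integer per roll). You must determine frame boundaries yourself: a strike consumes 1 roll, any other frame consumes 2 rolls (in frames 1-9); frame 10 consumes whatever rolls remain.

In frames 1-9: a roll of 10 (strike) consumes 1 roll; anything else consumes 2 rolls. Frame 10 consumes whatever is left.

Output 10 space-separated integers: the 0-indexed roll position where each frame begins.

Frame 1 starts at roll index 0: rolls=5,5 (sum=10), consumes 2 rolls
Frame 2 starts at roll index 2: rolls=7,1 (sum=8), consumes 2 rolls
Frame 3 starts at roll index 4: roll=10 (strike), consumes 1 roll
Frame 4 starts at roll index 5: rolls=4,0 (sum=4), consumes 2 rolls
Frame 5 starts at roll index 7: rolls=6,1 (sum=7), consumes 2 rolls
Frame 6 starts at roll index 9: rolls=5,2 (sum=7), consumes 2 rolls
Frame 7 starts at roll index 11: roll=10 (strike), consumes 1 roll
Frame 8 starts at roll index 12: roll=10 (strike), consumes 1 roll
Frame 9 starts at roll index 13: roll=10 (strike), consumes 1 roll
Frame 10 starts at roll index 14: 2 remaining rolls

Answer: 0 2 4 5 7 9 11 12 13 14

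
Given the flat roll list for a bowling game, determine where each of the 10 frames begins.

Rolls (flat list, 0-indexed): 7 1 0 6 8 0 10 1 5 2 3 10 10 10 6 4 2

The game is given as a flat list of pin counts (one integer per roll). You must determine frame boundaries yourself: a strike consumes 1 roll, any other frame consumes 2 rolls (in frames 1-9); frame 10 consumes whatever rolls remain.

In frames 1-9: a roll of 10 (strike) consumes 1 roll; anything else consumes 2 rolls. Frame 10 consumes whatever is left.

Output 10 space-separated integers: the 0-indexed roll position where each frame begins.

Frame 1 starts at roll index 0: rolls=7,1 (sum=8), consumes 2 rolls
Frame 2 starts at roll index 2: rolls=0,6 (sum=6), consumes 2 rolls
Frame 3 starts at roll index 4: rolls=8,0 (sum=8), consumes 2 rolls
Frame 4 starts at roll index 6: roll=10 (strike), consumes 1 roll
Frame 5 starts at roll index 7: rolls=1,5 (sum=6), consumes 2 rolls
Frame 6 starts at roll index 9: rolls=2,3 (sum=5), consumes 2 rolls
Frame 7 starts at roll index 11: roll=10 (strike), consumes 1 roll
Frame 8 starts at roll index 12: roll=10 (strike), consumes 1 roll
Frame 9 starts at roll index 13: roll=10 (strike), consumes 1 roll
Frame 10 starts at roll index 14: 3 remaining rolls

Answer: 0 2 4 6 7 9 11 12 13 14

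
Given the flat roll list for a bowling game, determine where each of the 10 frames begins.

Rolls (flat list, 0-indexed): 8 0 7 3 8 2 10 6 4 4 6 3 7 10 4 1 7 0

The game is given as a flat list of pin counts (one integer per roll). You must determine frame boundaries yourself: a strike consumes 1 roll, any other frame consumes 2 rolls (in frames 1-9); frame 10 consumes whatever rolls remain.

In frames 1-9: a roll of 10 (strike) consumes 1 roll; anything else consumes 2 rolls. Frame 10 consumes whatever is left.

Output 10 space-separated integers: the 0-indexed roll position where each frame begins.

Frame 1 starts at roll index 0: rolls=8,0 (sum=8), consumes 2 rolls
Frame 2 starts at roll index 2: rolls=7,3 (sum=10), consumes 2 rolls
Frame 3 starts at roll index 4: rolls=8,2 (sum=10), consumes 2 rolls
Frame 4 starts at roll index 6: roll=10 (strike), consumes 1 roll
Frame 5 starts at roll index 7: rolls=6,4 (sum=10), consumes 2 rolls
Frame 6 starts at roll index 9: rolls=4,6 (sum=10), consumes 2 rolls
Frame 7 starts at roll index 11: rolls=3,7 (sum=10), consumes 2 rolls
Frame 8 starts at roll index 13: roll=10 (strike), consumes 1 roll
Frame 9 starts at roll index 14: rolls=4,1 (sum=5), consumes 2 rolls
Frame 10 starts at roll index 16: 2 remaining rolls

Answer: 0 2 4 6 7 9 11 13 14 16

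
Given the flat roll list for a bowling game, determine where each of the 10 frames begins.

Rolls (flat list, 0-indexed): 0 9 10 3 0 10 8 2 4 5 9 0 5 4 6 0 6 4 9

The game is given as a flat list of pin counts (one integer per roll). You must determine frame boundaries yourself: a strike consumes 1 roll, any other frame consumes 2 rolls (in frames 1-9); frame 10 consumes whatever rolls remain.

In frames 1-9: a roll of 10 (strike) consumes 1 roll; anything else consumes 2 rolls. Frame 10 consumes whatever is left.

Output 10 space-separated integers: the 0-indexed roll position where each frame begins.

Answer: 0 2 3 5 6 8 10 12 14 16

Derivation:
Frame 1 starts at roll index 0: rolls=0,9 (sum=9), consumes 2 rolls
Frame 2 starts at roll index 2: roll=10 (strike), consumes 1 roll
Frame 3 starts at roll index 3: rolls=3,0 (sum=3), consumes 2 rolls
Frame 4 starts at roll index 5: roll=10 (strike), consumes 1 roll
Frame 5 starts at roll index 6: rolls=8,2 (sum=10), consumes 2 rolls
Frame 6 starts at roll index 8: rolls=4,5 (sum=9), consumes 2 rolls
Frame 7 starts at roll index 10: rolls=9,0 (sum=9), consumes 2 rolls
Frame 8 starts at roll index 12: rolls=5,4 (sum=9), consumes 2 rolls
Frame 9 starts at roll index 14: rolls=6,0 (sum=6), consumes 2 rolls
Frame 10 starts at roll index 16: 3 remaining rolls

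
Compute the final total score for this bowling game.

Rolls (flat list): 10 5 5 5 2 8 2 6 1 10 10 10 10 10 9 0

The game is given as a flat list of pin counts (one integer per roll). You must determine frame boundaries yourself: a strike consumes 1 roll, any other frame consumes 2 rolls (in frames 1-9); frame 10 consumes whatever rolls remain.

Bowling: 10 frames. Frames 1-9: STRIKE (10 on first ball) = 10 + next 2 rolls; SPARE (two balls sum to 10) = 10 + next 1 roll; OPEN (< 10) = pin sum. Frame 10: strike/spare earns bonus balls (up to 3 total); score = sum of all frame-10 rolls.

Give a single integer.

Answer: 203

Derivation:
Frame 1: STRIKE. 10 + next two rolls (5+5) = 20. Cumulative: 20
Frame 2: SPARE (5+5=10). 10 + next roll (5) = 15. Cumulative: 35
Frame 3: OPEN (5+2=7). Cumulative: 42
Frame 4: SPARE (8+2=10). 10 + next roll (6) = 16. Cumulative: 58
Frame 5: OPEN (6+1=7). Cumulative: 65
Frame 6: STRIKE. 10 + next two rolls (10+10) = 30. Cumulative: 95
Frame 7: STRIKE. 10 + next two rolls (10+10) = 30. Cumulative: 125
Frame 8: STRIKE. 10 + next two rolls (10+10) = 30. Cumulative: 155
Frame 9: STRIKE. 10 + next two rolls (10+9) = 29. Cumulative: 184
Frame 10: STRIKE. Sum of all frame-10 rolls (10+9+0) = 19. Cumulative: 203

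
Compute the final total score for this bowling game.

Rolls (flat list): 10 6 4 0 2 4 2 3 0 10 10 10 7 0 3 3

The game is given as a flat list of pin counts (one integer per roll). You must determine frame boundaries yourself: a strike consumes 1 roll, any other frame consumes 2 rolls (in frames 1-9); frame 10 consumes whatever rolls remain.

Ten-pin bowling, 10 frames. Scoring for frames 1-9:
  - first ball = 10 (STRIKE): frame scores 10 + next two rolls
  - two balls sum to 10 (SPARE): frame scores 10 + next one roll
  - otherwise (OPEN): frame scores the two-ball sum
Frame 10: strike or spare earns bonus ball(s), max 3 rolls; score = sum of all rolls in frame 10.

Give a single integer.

Frame 1: STRIKE. 10 + next two rolls (6+4) = 20. Cumulative: 20
Frame 2: SPARE (6+4=10). 10 + next roll (0) = 10. Cumulative: 30
Frame 3: OPEN (0+2=2). Cumulative: 32
Frame 4: OPEN (4+2=6). Cumulative: 38
Frame 5: OPEN (3+0=3). Cumulative: 41
Frame 6: STRIKE. 10 + next two rolls (10+10) = 30. Cumulative: 71
Frame 7: STRIKE. 10 + next two rolls (10+7) = 27. Cumulative: 98
Frame 8: STRIKE. 10 + next two rolls (7+0) = 17. Cumulative: 115
Frame 9: OPEN (7+0=7). Cumulative: 122
Frame 10: OPEN. Sum of all frame-10 rolls (3+3) = 6. Cumulative: 128

Answer: 128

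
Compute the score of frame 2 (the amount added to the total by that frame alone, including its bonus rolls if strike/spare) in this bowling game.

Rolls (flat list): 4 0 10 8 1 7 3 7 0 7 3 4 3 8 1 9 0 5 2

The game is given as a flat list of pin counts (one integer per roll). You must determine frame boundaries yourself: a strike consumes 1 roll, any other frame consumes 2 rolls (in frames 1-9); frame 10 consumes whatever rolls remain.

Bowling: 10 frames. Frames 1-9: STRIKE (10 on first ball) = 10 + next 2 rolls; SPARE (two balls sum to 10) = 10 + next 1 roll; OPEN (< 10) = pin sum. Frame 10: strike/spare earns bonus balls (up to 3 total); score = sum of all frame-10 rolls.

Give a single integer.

Answer: 19

Derivation:
Frame 1: OPEN (4+0=4). Cumulative: 4
Frame 2: STRIKE. 10 + next two rolls (8+1) = 19. Cumulative: 23
Frame 3: OPEN (8+1=9). Cumulative: 32
Frame 4: SPARE (7+3=10). 10 + next roll (7) = 17. Cumulative: 49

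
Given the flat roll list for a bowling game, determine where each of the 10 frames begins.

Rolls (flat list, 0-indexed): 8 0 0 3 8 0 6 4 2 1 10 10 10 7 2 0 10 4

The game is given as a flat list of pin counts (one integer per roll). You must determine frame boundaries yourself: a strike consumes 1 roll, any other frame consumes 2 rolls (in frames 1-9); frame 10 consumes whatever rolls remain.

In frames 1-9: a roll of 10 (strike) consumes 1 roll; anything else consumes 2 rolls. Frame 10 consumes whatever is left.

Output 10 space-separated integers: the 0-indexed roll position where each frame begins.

Frame 1 starts at roll index 0: rolls=8,0 (sum=8), consumes 2 rolls
Frame 2 starts at roll index 2: rolls=0,3 (sum=3), consumes 2 rolls
Frame 3 starts at roll index 4: rolls=8,0 (sum=8), consumes 2 rolls
Frame 4 starts at roll index 6: rolls=6,4 (sum=10), consumes 2 rolls
Frame 5 starts at roll index 8: rolls=2,1 (sum=3), consumes 2 rolls
Frame 6 starts at roll index 10: roll=10 (strike), consumes 1 roll
Frame 7 starts at roll index 11: roll=10 (strike), consumes 1 roll
Frame 8 starts at roll index 12: roll=10 (strike), consumes 1 roll
Frame 9 starts at roll index 13: rolls=7,2 (sum=9), consumes 2 rolls
Frame 10 starts at roll index 15: 3 remaining rolls

Answer: 0 2 4 6 8 10 11 12 13 15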